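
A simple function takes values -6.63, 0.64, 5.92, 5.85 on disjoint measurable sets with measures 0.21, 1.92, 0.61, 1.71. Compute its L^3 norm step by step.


Step 1: Compute |f_i|^3 for each value:
  |-6.63|^3 = 291.434247
  |0.64|^3 = 0.262144
  |5.92|^3 = 207.474688
  |5.85|^3 = 200.201625
Step 2: Multiply by measures and sum:
  291.434247 * 0.21 = 61.201192
  0.262144 * 1.92 = 0.503316
  207.474688 * 0.61 = 126.55956
  200.201625 * 1.71 = 342.344779
Sum = 61.201192 + 0.503316 + 126.55956 + 342.344779 = 530.608847
Step 3: Take the p-th root:
||f||_3 = (530.608847)^(1/3) = 8.09577


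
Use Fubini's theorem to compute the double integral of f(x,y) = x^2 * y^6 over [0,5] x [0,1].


By Fubini's theorem, the double integral factors as a product of single integrals:
Step 1: integral_0^5 x^2 dx = [x^3/3] from 0 to 5
     = 5^3/3 = 41.666667
Step 2: integral_0^1 y^6 dy = [y^7/7] from 0 to 1
     = 1^7/7 = 0.142857
Step 3: Double integral = 41.666667 * 0.142857 = 5.952381


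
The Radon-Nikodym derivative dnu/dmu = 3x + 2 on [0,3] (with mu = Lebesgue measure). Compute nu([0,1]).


nu(A) = integral_A (dnu/dmu) dmu = integral_0^1 (3x + 2) dx
Step 1: Antiderivative F(x) = (3/2)x^2 + 2x
Step 2: F(1) = (3/2)*1^2 + 2*1 = 1.5 + 2 = 3.5
Step 3: F(0) = (3/2)*0^2 + 2*0 = 0.0 + 0 = 0.0
Step 4: nu([0,1]) = F(1) - F(0) = 3.5 - 0.0 = 3.5


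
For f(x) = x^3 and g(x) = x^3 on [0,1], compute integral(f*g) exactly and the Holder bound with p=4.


Step 1: Exact integral of f*g = integral(x^6, 0, 1) = 1/7
     = 0.142857
Step 2: Holder bound with p=4, q=1.333333:
  ||f||_p = (integral x^12 dx)^(1/4) = (1/13)^(1/4) = 0.52664
  ||g||_q = (integral x^4 dx)^(1/1.333333) = (1/5)^(1/1.333333) = 0.29907
Step 3: Holder bound = ||f||_p * ||g||_q = 0.52664 * 0.29907 = 0.157502
Verification: 0.142857 <= 0.157502 (Holder holds)


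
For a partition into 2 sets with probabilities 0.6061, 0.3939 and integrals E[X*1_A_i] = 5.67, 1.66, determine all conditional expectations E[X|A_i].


For each cell A_i: E[X|A_i] = E[X*1_A_i] / P(A_i)
Step 1: E[X|A_1] = 5.67 / 0.6061 = 9.354892
Step 2: E[X|A_2] = 1.66 / 0.3939 = 4.214268
Verification: E[X] = sum E[X*1_A_i] = 5.67 + 1.66 = 7.33


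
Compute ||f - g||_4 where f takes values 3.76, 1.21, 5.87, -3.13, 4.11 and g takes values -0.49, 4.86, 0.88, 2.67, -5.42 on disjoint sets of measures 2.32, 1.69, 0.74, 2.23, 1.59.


Step 1: Compute differences f_i - g_i:
  3.76 - -0.49 = 4.25
  1.21 - 4.86 = -3.65
  5.87 - 0.88 = 4.99
  -3.13 - 2.67 = -5.8
  4.11 - -5.42 = 9.53
Step 2: Compute |diff|^4 * measure for each set:
  |4.25|^4 * 2.32 = 326.253906 * 2.32 = 756.909063
  |-3.65|^4 * 1.69 = 177.489006 * 1.69 = 299.956421
  |4.99|^4 * 0.74 = 620.01498 * 0.74 = 458.811085
  |-5.8|^4 * 2.23 = 1131.6496 * 2.23 = 2523.578608
  |9.53|^4 * 1.59 = 8248.435877 * 1.59 = 13115.013044
Step 3: Sum = 17154.26822
Step 4: ||f-g||_4 = (17154.26822)^(1/4) = 11.444401


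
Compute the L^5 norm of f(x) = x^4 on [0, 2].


Step 1: ||f||_5 = (integral_0^2 |x^4|^5 dx)^(1/5)
     = (integral_0^2 x^20 dx)^(1/5)
Step 2: integral_0^2 x^20 dx = [x^21/(21)] from 0 to 2 = 2^21/21
     = 2097152/21 = 99864.380952
Step 3: ||f||_5 = (99864.380952)^(1/5) = 9.997286


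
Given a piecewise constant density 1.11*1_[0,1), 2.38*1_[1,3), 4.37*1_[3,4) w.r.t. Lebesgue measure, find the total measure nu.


Integrate each piece of the Radon-Nikodym derivative:
Step 1: integral_0^1 1.11 dx = 1.11*(1-0) = 1.11*1 = 1.11
Step 2: integral_1^3 2.38 dx = 2.38*(3-1) = 2.38*2 = 4.76
Step 3: integral_3^4 4.37 dx = 4.37*(4-3) = 4.37*1 = 4.37
Total: 1.11 + 4.76 + 4.37 = 10.24


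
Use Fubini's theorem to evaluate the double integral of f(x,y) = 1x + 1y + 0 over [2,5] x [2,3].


By Fubini, integrate in x first, then y.
Step 1: Fix y, integrate over x in [2,5]:
  integral(1x + 1y + 0, x=2..5)
  = 1*(5^2 - 2^2)/2 + (1y + 0)*(5 - 2)
  = 10.5 + (1y + 0)*3
  = 10.5 + 3y + 0
  = 10.5 + 3y
Step 2: Integrate over y in [2,3]:
  integral(10.5 + 3y, y=2..3)
  = 10.5*1 + 3*(3^2 - 2^2)/2
  = 10.5 + 7.5
  = 18


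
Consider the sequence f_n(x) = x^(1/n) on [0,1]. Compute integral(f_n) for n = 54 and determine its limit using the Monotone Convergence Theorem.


At n = 54: f_54(x) = x^(1/54).
Step 1: integral(x^(1/54), 0, 1) = [x^(1/54+1) / (1/54+1)] from 0 to 1
     = 1 / (1/54 + 1) = 1 / ((54+1)/54) = 54/(54+1)
     = 54/55 = 0.981818
Step 2: As n -> infinity, f_n(x) = x^(1/n) -> 1 for x in (0,1], and f_n is increasing in n.
By MCT, lim_n integral(f_n) = integral(lim_n f_n) = integral(1, 0, 1) = 1.
Step 3: Verify convergence: 54/55 = 0.981818 -> 1


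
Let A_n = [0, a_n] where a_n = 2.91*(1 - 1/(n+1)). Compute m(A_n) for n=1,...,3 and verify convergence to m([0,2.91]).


By continuity of measure from below: if A_n increases to A, then m(A_n) -> m(A).
Here A = [0, 2.91], so m(A) = 2.91
Step 1: a_1 = 2.91*(1 - 1/2) = 1.455, m(A_1) = 1.455
Step 2: a_2 = 2.91*(1 - 1/3) = 1.94, m(A_2) = 1.94
Step 3: a_3 = 2.91*(1 - 1/4) = 2.1825, m(A_3) = 2.1825
Limit: m(A_n) -> m([0,2.91]) = 2.91


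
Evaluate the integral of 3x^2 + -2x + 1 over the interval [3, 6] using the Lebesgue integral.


The Lebesgue integral of a Riemann-integrable function agrees with the Riemann integral.
Antiderivative F(x) = (3/3)x^3 + (-2/2)x^2 + 1x
F(6) = (3/3)*6^3 + (-2/2)*6^2 + 1*6
     = (3/3)*216 + (-2/2)*36 + 1*6
     = 216 + -36 + 6
     = 186
F(3) = 21
Integral = F(6) - F(3) = 186 - 21 = 165


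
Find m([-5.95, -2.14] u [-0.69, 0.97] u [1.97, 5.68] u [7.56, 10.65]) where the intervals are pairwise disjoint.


For pairwise disjoint intervals, m(union) = sum of lengths.
= (-2.14 - -5.95) + (0.97 - -0.69) + (5.68 - 1.97) + (10.65 - 7.56)
= 3.81 + 1.66 + 3.71 + 3.09
= 12.27


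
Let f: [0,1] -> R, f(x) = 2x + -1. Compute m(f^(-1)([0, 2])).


f^(-1)([0, 2]) = {x : 0 <= 2x + -1 <= 2}
Solving: (0 - -1)/2 <= x <= (2 - -1)/2
= [0.5, 1.5]
Intersecting with [0,1]: [0.5, 1]
Measure = 1 - 0.5 = 0.5


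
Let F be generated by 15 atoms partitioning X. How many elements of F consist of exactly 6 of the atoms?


Each element of F is a union of some subset of the 15 atoms.
Elements that are unions of exactly 6 atoms correspond to 6-element subsets of the 15 atoms.
Count = C(15, 6) = 15! / (6! * 9!) = 5005.


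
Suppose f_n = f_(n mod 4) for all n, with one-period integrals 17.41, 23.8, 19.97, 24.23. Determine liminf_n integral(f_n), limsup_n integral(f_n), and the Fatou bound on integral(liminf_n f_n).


The sequence (integral(f_n)) is periodic with period 4, repeating the values 17.41, 23.8, 19.97, 24.23 indefinitely.
Step 1: For a periodic sequence, every tail (a_m, a_(m+1), ...) contains all 4 period values infinitely often.
Step 2: Hence inf of every tail = min of the period values = min(17.41, 23.8, 19.97, 24.23) = 17.41.
        liminf_n integral(f_n) = sup over m of (inf of tail from m) = 17.41.
Step 3: Similarly sup of every tail = max of the period values = 24.23.
        limsup_n integral(f_n) = 24.23.
Step 4: Fatou's lemma: integral(liminf_n f_n) <= liminf_n integral(f_n) = 17.41.
        So the integral of the pointwise liminf is at most 17.41.


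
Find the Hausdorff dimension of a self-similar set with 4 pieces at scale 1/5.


For a self-similar set with N copies scaled by 1/r:
dim_H = log(N)/log(r) = log(4)/log(5)
= 1.386294/1.609438
= 0.861353


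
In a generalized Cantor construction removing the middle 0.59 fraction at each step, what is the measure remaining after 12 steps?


Step 1: At each step, fraction remaining = 1 - 0.59 = 0.41
Step 2: After 12 steps, measure = (0.41)^12
Result = 2.256349e-05


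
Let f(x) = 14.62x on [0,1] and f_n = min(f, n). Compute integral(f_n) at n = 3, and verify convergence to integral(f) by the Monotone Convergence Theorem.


f(x) = 14.62x on [0,1]; f_n(x) = min(14.62x, n). At n = 3:
Step 1: f(x) reaches 3 at x = 3/14.62 = 0.205198
Step 2: integral(f_3) = integral(14.62x, 0, 0.205198) + integral(3, 0.205198, 1)
       = 14.62*0.205198^2/2 + 3*(1 - 0.205198)
       = 0.307798 + 2.384405
       = 2.692202
Step 3: As n -> infinity, f_n increases to f, so by MCT integral(f_n) -> integral(f) = 14.62/2 = 7.31.
Convergence: integral(f_3) = 2.692202 -> 7.31 as n -> infinity


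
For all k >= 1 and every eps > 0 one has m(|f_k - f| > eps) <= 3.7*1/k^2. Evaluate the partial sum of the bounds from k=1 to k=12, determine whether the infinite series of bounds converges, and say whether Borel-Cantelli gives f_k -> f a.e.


Step 1: List the terms 3.7*1/k^2 for k = 1 to 12:
  k=1: 3.7
  k=2: 0.925
  k=3: 0.411111
  k=4: 0.23125
  k=5: 0.148
  k=6: 0.102778
  k=7: 0.07551
  k=8: 0.057813
  k=9: 0.045679
  k=10: 0.037
  k=11: 0.030579
  k=12: 0.025694
Step 2: Partial sum = 3.7 + 0.925 + 0.411111 + 0.23125 + 0.148 + 0.102778 + 0.07551 + 0.057813 + 0.045679 + 0.037 + 0.030579 + 0.025694
     = 5.790414
Step 3: The full series sum_(k>=1) 3.7*1/k^2 converges (p-series with p = 2 > 1; a constant multiple of a convergent series converges).
Step 4: Fix eps > 0. Since sum_k m(|f_k - f| > eps) < infinity, the Borel-Cantelli lemma gives
        m(limsup_k {|f_k - f| > eps}) = 0, i.e. for a.e. x, |f_k(x) - f(x)| <= eps for all large k.
        Applying this with eps = 1/j for j = 1, 2, ... and intersecting the countably many full-measure sets,
        for a.e. x we get limsup_k |f_k(x) - f(x)| <= 1/j for every j, hence f_k -> f almost everywhere.
Conclusion: series converges; Borel-Cantelli yields f_k -> f a.e.


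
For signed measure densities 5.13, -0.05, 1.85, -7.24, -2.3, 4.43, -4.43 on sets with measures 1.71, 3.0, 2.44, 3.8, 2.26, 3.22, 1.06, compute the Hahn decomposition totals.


Step 1: Compute signed measure on each set:
  Set 1: 5.13 * 1.71 = 8.7723
  Set 2: -0.05 * 3.0 = -0.15
  Set 3: 1.85 * 2.44 = 4.514
  Set 4: -7.24 * 3.8 = -27.512
  Set 5: -2.3 * 2.26 = -5.198
  Set 6: 4.43 * 3.22 = 14.2646
  Set 7: -4.43 * 1.06 = -4.6958
Step 2: Total signed measure = (8.7723) + (-0.15) + (4.514) + (-27.512) + (-5.198) + (14.2646) + (-4.6958)
     = -10.0049
Step 3: Positive part mu+(X) = sum of positive contributions = 27.5509
Step 4: Negative part mu-(X) = |sum of negative contributions| = 37.5558


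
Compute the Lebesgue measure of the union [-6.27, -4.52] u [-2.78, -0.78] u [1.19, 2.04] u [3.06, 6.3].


For pairwise disjoint intervals, m(union) = sum of lengths.
= (-4.52 - -6.27) + (-0.78 - -2.78) + (2.04 - 1.19) + (6.3 - 3.06)
= 1.75 + 2 + 0.85 + 3.24
= 7.84


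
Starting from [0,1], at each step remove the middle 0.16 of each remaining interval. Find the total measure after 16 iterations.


Step 1: At each step, fraction remaining = 1 - 0.16 = 0.84
Step 2: After 16 steps, measure = (0.84)^16
Result = 0.061442


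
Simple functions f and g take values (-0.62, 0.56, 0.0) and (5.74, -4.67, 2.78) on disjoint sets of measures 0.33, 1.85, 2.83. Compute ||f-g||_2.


Step 1: Compute differences f_i - g_i:
  -0.62 - 5.74 = -6.36
  0.56 - -4.67 = 5.23
  0.0 - 2.78 = -2.78
Step 2: Compute |diff|^2 * measure for each set:
  |-6.36|^2 * 0.33 = 40.4496 * 0.33 = 13.348368
  |5.23|^2 * 1.85 = 27.3529 * 1.85 = 50.602865
  |-2.78|^2 * 2.83 = 7.7284 * 2.83 = 21.871372
Step 3: Sum = 85.822605
Step 4: ||f-g||_2 = (85.822605)^(1/2) = 9.264049


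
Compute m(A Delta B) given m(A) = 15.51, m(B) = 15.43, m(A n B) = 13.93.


m(A Delta B) = m(A) + m(B) - 2*m(A n B)
= 15.51 + 15.43 - 2*13.93
= 15.51 + 15.43 - 27.86
= 3.08


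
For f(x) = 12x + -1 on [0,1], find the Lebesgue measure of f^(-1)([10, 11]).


f^(-1)([10, 11]) = {x : 10 <= 12x + -1 <= 11}
Solving: (10 - -1)/12 <= x <= (11 - -1)/12
= [0.916667, 1]
Intersecting with [0,1]: [0.916667, 1]
Measure = 1 - 0.916667 = 0.083333


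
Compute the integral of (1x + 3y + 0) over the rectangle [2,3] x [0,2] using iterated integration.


By Fubini, integrate in x first, then y.
Step 1: Fix y, integrate over x in [2,3]:
  integral(1x + 3y + 0, x=2..3)
  = 1*(3^2 - 2^2)/2 + (3y + 0)*(3 - 2)
  = 2.5 + (3y + 0)*1
  = 2.5 + 3y + 0
  = 2.5 + 3y
Step 2: Integrate over y in [0,2]:
  integral(2.5 + 3y, y=0..2)
  = 2.5*2 + 3*(2^2 - 0^2)/2
  = 5 + 6
  = 11


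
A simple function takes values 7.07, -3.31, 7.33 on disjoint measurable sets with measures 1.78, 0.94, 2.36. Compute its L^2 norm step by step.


Step 1: Compute |f_i|^2 for each value:
  |7.07|^2 = 49.9849
  |-3.31|^2 = 10.9561
  |7.33|^2 = 53.7289
Step 2: Multiply by measures and sum:
  49.9849 * 1.78 = 88.973122
  10.9561 * 0.94 = 10.298734
  53.7289 * 2.36 = 126.800204
Sum = 88.973122 + 10.298734 + 126.800204 = 226.07206
Step 3: Take the p-th root:
||f||_2 = (226.07206)^(1/2) = 15.035693


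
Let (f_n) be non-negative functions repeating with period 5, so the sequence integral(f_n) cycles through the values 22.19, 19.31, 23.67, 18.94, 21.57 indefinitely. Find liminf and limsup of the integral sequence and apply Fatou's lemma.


The sequence (integral(f_n)) is periodic with period 5, repeating the values 22.19, 19.31, 23.67, 18.94, 21.57 indefinitely.
Step 1: For a periodic sequence, every tail (a_m, a_(m+1), ...) contains all 5 period values infinitely often.
Step 2: Hence inf of every tail = min of the period values = min(22.19, 19.31, 23.67, 18.94, 21.57) = 18.94.
        liminf_n integral(f_n) = sup over m of (inf of tail from m) = 18.94.
Step 3: Similarly sup of every tail = max of the period values = 23.67.
        limsup_n integral(f_n) = 23.67.
Step 4: Fatou's lemma: integral(liminf_n f_n) <= liminf_n integral(f_n) = 18.94.
        So the integral of the pointwise liminf is at most 18.94.


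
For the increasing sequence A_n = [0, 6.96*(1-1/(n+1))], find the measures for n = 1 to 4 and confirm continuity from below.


By continuity of measure from below: if A_n increases to A, then m(A_n) -> m(A).
Here A = [0, 6.96], so m(A) = 6.96
Step 1: a_1 = 6.96*(1 - 1/2) = 3.48, m(A_1) = 3.48
Step 2: a_2 = 6.96*(1 - 1/3) = 4.64, m(A_2) = 4.64
Step 3: a_3 = 6.96*(1 - 1/4) = 5.22, m(A_3) = 5.22
Step 4: a_4 = 6.96*(1 - 1/5) = 5.568, m(A_4) = 5.568
Limit: m(A_n) -> m([0,6.96]) = 6.96


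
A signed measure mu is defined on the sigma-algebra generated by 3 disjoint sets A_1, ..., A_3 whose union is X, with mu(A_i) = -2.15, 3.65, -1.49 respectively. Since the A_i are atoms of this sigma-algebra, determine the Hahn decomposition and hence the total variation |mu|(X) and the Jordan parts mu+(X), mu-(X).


Step 1: Every measurable set is a union of atoms (the cells / points), so a Hahn decomposition is
  obtained by grouping atoms by sign: P = union of atoms with mu > 0, N = union of the remaining atoms.
  Atoms in P (indices): 2;  atoms in N (indices): 1, 3
  Positive values: 3.65
  Negative values: -2.15, -1.49
Step 2: mu+(X) = mu(P) = sum of positive atom values = 3.65
Step 3: mu-(X) = -mu(N) = sum of |negative atom values| = 3.64
Step 4: |mu|(X) = mu+(X) + mu-(X) = 3.65 + 3.64 = 7.29


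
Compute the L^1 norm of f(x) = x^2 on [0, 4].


Step 1: ||f||_1 = (integral_0^4 |x^2|^1 dx)^(1/1)
     = (integral_0^4 x^2 dx)^(1/1)
Step 2: integral_0^4 x^2 dx = [x^3/(3)] from 0 to 4 = 4^3/3
     = 64/3 = 21.333333
Step 3: ||f||_1 = (21.333333)^(1/1) = 21.333333


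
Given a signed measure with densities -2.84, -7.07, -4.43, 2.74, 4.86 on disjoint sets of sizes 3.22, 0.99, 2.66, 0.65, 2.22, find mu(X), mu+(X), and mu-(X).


Step 1: Compute signed measure on each set:
  Set 1: -2.84 * 3.22 = -9.1448
  Set 2: -7.07 * 0.99 = -6.9993
  Set 3: -4.43 * 2.66 = -11.7838
  Set 4: 2.74 * 0.65 = 1.781
  Set 5: 4.86 * 2.22 = 10.7892
Step 2: Total signed measure = (-9.1448) + (-6.9993) + (-11.7838) + (1.781) + (10.7892)
     = -15.3577
Step 3: Positive part mu+(X) = sum of positive contributions = 12.5702
Step 4: Negative part mu-(X) = |sum of negative contributions| = 27.9279


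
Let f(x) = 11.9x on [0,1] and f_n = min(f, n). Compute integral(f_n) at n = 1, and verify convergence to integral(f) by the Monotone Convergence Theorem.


f(x) = 11.9x on [0,1]; f_n(x) = min(11.9x, n). At n = 1:
Step 1: f(x) reaches 1 at x = 1/11.9 = 0.084034
Step 2: integral(f_1) = integral(11.9x, 0, 0.084034) + integral(1, 0.084034, 1)
       = 11.9*0.084034^2/2 + 1*(1 - 0.084034)
       = 0.042017 + 0.915966
       = 0.957983
Step 3: As n -> infinity, f_n increases to f, so by MCT integral(f_n) -> integral(f) = 11.9/2 = 5.95.
Convergence: integral(f_1) = 0.957983 -> 5.95 as n -> infinity


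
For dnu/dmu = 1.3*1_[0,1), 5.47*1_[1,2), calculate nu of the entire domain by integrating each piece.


Integrate each piece of the Radon-Nikodym derivative:
Step 1: integral_0^1 1.3 dx = 1.3*(1-0) = 1.3*1 = 1.3
Step 2: integral_1^2 5.47 dx = 5.47*(2-1) = 5.47*1 = 5.47
Total: 1.3 + 5.47 = 6.77


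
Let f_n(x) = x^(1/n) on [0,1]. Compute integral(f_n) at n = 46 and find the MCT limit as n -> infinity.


At n = 46: f_46(x) = x^(1/46).
Step 1: integral(x^(1/46), 0, 1) = [x^(1/46+1) / (1/46+1)] from 0 to 1
     = 1 / (1/46 + 1) = 1 / ((46+1)/46) = 46/(46+1)
     = 46/47 = 0.978723
Step 2: As n -> infinity, f_n(x) = x^(1/n) -> 1 for x in (0,1], and f_n is increasing in n.
By MCT, lim_n integral(f_n) = integral(lim_n f_n) = integral(1, 0, 1) = 1.
Step 3: Verify convergence: 46/47 = 0.978723 -> 1


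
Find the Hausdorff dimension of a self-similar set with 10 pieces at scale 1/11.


For a self-similar set with N copies scaled by 1/r:
dim_H = log(N)/log(r) = log(10)/log(11)
= 2.302585/2.397895
= 0.960253


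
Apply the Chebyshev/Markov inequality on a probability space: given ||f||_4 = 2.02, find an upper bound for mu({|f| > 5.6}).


Chebyshev/Markov inequality: mu(|f| > eps) <= (||f||_p / eps)^p
Step 1: ||f||_4 / eps = 2.02 / 5.6 = 0.360714
Step 2: Raise to power p = 4:
  (0.360714)^4 = 0.01693
Step 3: Therefore mu(|f| > 5.6) <= 0.01693


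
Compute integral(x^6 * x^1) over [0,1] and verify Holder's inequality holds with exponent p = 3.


Step 1: Exact integral of f*g = integral(x^7, 0, 1) = 1/8
     = 0.125
Step 2: Holder bound with p=3, q=1.5:
  ||f||_p = (integral x^18 dx)^(1/3) = (1/19)^(1/3) = 0.374756
  ||g||_q = (integral x^1.5 dx)^(1/1.5) = (1/2.5)^(1/1.5) = 0.542884
Step 3: Holder bound = ||f||_p * ||g||_q = 0.374756 * 0.542884 = 0.203449
Verification: 0.125 <= 0.203449 (Holder holds)


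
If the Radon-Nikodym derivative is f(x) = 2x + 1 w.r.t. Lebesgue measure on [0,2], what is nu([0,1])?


nu(A) = integral_A (dnu/dmu) dmu = integral_0^1 (2x + 1) dx
Step 1: Antiderivative F(x) = (2/2)x^2 + 1x
Step 2: F(1) = (2/2)*1^2 + 1*1 = 1 + 1 = 2
Step 3: F(0) = (2/2)*0^2 + 1*0 = 0.0 + 0 = 0.0
Step 4: nu([0,1]) = F(1) - F(0) = 2 - 0.0 = 2


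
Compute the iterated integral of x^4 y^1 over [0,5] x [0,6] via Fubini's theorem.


By Fubini's theorem, the double integral factors as a product of single integrals:
Step 1: integral_0^5 x^4 dx = [x^5/5] from 0 to 5
     = 5^5/5 = 625
Step 2: integral_0^6 y^1 dy = [y^2/2] from 0 to 6
     = 6^2/2 = 18
Step 3: Double integral = 625 * 18 = 11250


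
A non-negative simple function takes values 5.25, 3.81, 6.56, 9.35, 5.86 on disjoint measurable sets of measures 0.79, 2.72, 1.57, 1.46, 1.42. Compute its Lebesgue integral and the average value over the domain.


Step 1: Integral = sum(value_i * measure_i)
= 5.25*0.79 + 3.81*2.72 + 6.56*1.57 + 9.35*1.46 + 5.86*1.42
= 4.1475 + 10.3632 + 10.2992 + 13.651 + 8.3212
= 46.7821
Step 2: Total measure of domain = 0.79 + 2.72 + 1.57 + 1.46 + 1.42 = 7.96
Step 3: Average value = 46.7821 / 7.96 = 5.877148


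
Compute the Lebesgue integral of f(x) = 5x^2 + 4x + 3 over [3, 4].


The Lebesgue integral of a Riemann-integrable function agrees with the Riemann integral.
Antiderivative F(x) = (5/3)x^3 + (4/2)x^2 + 3x
F(4) = (5/3)*4^3 + (4/2)*4^2 + 3*4
     = (5/3)*64 + (4/2)*16 + 3*4
     = 106.666667 + 32 + 12
     = 150.666667
F(3) = 72
Integral = F(4) - F(3) = 150.666667 - 72 = 78.666667


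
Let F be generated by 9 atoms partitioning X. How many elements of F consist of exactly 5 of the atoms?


Each element of F is a union of some subset of the 9 atoms.
Elements that are unions of exactly 5 atoms correspond to 5-element subsets of the 9 atoms.
Count = C(9, 5) = 9! / (5! * 4!) = 126.


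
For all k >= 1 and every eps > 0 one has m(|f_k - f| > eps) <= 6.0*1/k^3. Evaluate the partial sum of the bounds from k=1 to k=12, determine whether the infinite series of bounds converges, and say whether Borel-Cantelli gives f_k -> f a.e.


Step 1: List the terms 6.0*1/k^3 for k = 1 to 12:
  k=1: 6
  k=2: 0.75
  k=3: 0.222222
  k=4: 0.09375
  k=5: 0.048
  k=6: 0.027778
  k=7: 0.017493
  k=8: 0.011719
  k=9: 0.00823
  k=10: 0.006
  k=11: 0.004508
  k=12: 0.003472
Step 2: Partial sum = 6 + 0.75 + 0.222222 + 0.09375 + 0.048 + 0.027778 + 0.017493 + 0.011719 + 0.00823 + 0.006 + 0.004508 + 0.003472
     = 7.193172
Step 3: The full series sum_(k>=1) 6.0*1/k^3 converges (p-series with p = 3 > 1; a constant multiple of a convergent series converges).
Step 4: Fix eps > 0. Since sum_k m(|f_k - f| > eps) < infinity, the Borel-Cantelli lemma gives
        m(limsup_k {|f_k - f| > eps}) = 0, i.e. for a.e. x, |f_k(x) - f(x)| <= eps for all large k.
        Applying this with eps = 1/j for j = 1, 2, ... and intersecting the countably many full-measure sets,
        for a.e. x we get limsup_k |f_k(x) - f(x)| <= 1/j for every j, hence f_k -> f almost everywhere.
Conclusion: series converges; Borel-Cantelli yields f_k -> f a.e.


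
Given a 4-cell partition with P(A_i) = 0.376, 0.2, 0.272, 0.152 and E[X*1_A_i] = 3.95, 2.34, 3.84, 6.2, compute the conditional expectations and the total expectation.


For each cell A_i: E[X|A_i] = E[X*1_A_i] / P(A_i)
Step 1: E[X|A_1] = 3.95 / 0.376 = 10.505319
Step 2: E[X|A_2] = 2.34 / 0.2 = 11.7
Step 3: E[X|A_3] = 3.84 / 0.272 = 14.117647
Step 4: E[X|A_4] = 6.2 / 0.152 = 40.789474
Verification: E[X] = sum E[X*1_A_i] = 3.95 + 2.34 + 3.84 + 6.2 = 16.33


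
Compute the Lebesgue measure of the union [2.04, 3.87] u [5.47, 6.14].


For pairwise disjoint intervals, m(union) = sum of lengths.
= (3.87 - 2.04) + (6.14 - 5.47)
= 1.83 + 0.67
= 2.5


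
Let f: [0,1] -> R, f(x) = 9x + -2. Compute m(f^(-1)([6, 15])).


f^(-1)([6, 15]) = {x : 6 <= 9x + -2 <= 15}
Solving: (6 - -2)/9 <= x <= (15 - -2)/9
= [0.888889, 1.888889]
Intersecting with [0,1]: [0.888889, 1]
Measure = 1 - 0.888889 = 0.111111


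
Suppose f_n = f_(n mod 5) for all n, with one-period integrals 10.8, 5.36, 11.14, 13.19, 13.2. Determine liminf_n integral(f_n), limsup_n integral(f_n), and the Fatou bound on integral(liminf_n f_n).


The sequence (integral(f_n)) is periodic with period 5, repeating the values 10.8, 5.36, 11.14, 13.19, 13.2 indefinitely.
Step 1: For a periodic sequence, every tail (a_m, a_(m+1), ...) contains all 5 period values infinitely often.
Step 2: Hence inf of every tail = min of the period values = min(10.8, 5.36, 11.14, 13.19, 13.2) = 5.36.
        liminf_n integral(f_n) = sup over m of (inf of tail from m) = 5.36.
Step 3: Similarly sup of every tail = max of the period values = 13.2.
        limsup_n integral(f_n) = 13.2.
Step 4: Fatou's lemma: integral(liminf_n f_n) <= liminf_n integral(f_n) = 5.36.
        So the integral of the pointwise liminf is at most 5.36.


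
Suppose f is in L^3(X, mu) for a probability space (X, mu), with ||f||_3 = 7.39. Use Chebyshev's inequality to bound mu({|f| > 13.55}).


Chebyshev/Markov inequality: mu(|f| > eps) <= (||f||_p / eps)^p
Step 1: ||f||_3 / eps = 7.39 / 13.55 = 0.545387
Step 2: Raise to power p = 3:
  (0.545387)^3 = 0.162224
Step 3: Therefore mu(|f| > 13.55) <= 0.162224


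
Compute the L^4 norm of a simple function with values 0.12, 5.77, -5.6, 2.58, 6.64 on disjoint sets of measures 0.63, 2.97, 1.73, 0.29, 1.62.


Step 1: Compute |f_i|^4 for each value:
  |0.12|^4 = 2.073600e-04
  |5.77|^4 = 1108.41719
  |-5.6|^4 = 983.4496
  |2.58|^4 = 44.307661
  |6.64|^4 = 1943.892828
Step 2: Multiply by measures and sum:
  2.073600e-04 * 0.63 = 1.306368e-04
  1108.41719 * 2.97 = 3291.999056
  983.4496 * 1.73 = 1701.367808
  44.307661 * 0.29 = 12.849222
  1943.892828 * 1.62 = 3149.106382
Sum = 1.306368e-04 + 3291.999056 + 1701.367808 + 12.849222 + 3149.106382 = 8155.322597
Step 3: Take the p-th root:
||f||_4 = (8155.322597)^(1/4) = 9.50299


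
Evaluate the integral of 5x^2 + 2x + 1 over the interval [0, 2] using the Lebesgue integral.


The Lebesgue integral of a Riemann-integrable function agrees with the Riemann integral.
Antiderivative F(x) = (5/3)x^3 + (2/2)x^2 + 1x
F(2) = (5/3)*2^3 + (2/2)*2^2 + 1*2
     = (5/3)*8 + (2/2)*4 + 1*2
     = 13.333333 + 4 + 2
     = 19.333333
F(0) = 0.0
Integral = F(2) - F(0) = 19.333333 - 0.0 = 19.333333


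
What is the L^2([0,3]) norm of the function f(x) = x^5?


Step 1: ||f||_2 = (integral_0^3 |x^5|^2 dx)^(1/2)
     = (integral_0^3 x^10 dx)^(1/2)
Step 2: integral_0^3 x^10 dx = [x^11/(11)] from 0 to 3 = 3^11/11
     = 177147/11 = 16104.272727
Step 3: ||f||_2 = (16104.272727)^(1/2) = 126.902611


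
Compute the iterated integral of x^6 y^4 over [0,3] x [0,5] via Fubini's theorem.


By Fubini's theorem, the double integral factors as a product of single integrals:
Step 1: integral_0^3 x^6 dx = [x^7/7] from 0 to 3
     = 3^7/7 = 312.428571
Step 2: integral_0^5 y^4 dy = [y^5/5] from 0 to 5
     = 5^5/5 = 625
Step 3: Double integral = 312.428571 * 625 = 195267.857143


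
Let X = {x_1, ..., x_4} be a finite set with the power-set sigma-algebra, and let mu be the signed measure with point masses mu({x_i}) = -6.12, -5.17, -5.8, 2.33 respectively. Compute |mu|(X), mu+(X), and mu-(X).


Step 1: Every measurable set is a union of atoms (the cells / points), so a Hahn decomposition is
  obtained by grouping atoms by sign: P = union of atoms with mu > 0, N = union of the remaining atoms.
  Atoms in P (indices): 4;  atoms in N (indices): 1, 2, 3
  Positive values: 2.33
  Negative values: -6.12, -5.17, -5.8
Step 2: mu+(X) = mu(P) = sum of positive atom values = 2.33
Step 3: mu-(X) = -mu(N) = sum of |negative atom values| = 17.09
Step 4: |mu|(X) = mu+(X) + mu-(X) = 2.33 + 17.09 = 19.42


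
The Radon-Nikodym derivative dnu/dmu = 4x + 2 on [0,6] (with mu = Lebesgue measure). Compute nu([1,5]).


nu(A) = integral_A (dnu/dmu) dmu = integral_1^5 (4x + 2) dx
Step 1: Antiderivative F(x) = (4/2)x^2 + 2x
Step 2: F(5) = (4/2)*5^2 + 2*5 = 50 + 10 = 60
Step 3: F(1) = (4/2)*1^2 + 2*1 = 2 + 2 = 4
Step 4: nu([1,5]) = F(5) - F(1) = 60 - 4 = 56


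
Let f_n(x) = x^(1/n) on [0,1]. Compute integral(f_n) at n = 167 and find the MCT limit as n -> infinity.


At n = 167: f_167(x) = x^(1/167).
Step 1: integral(x^(1/167), 0, 1) = [x^(1/167+1) / (1/167+1)] from 0 to 1
     = 1 / (1/167 + 1) = 1 / ((167+1)/167) = 167/(167+1)
     = 167/168 = 0.994048
Step 2: As n -> infinity, f_n(x) = x^(1/n) -> 1 for x in (0,1], and f_n is increasing in n.
By MCT, lim_n integral(f_n) = integral(lim_n f_n) = integral(1, 0, 1) = 1.
Step 3: Verify convergence: 167/168 = 0.994048 -> 1


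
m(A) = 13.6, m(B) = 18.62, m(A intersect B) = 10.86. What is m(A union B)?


By inclusion-exclusion: m(A u B) = m(A) + m(B) - m(A n B)
= 13.6 + 18.62 - 10.86
= 21.36


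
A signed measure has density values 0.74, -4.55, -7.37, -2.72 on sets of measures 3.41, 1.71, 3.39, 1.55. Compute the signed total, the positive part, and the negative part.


Step 1: Compute signed measure on each set:
  Set 1: 0.74 * 3.41 = 2.5234
  Set 2: -4.55 * 1.71 = -7.7805
  Set 3: -7.37 * 3.39 = -24.9843
  Set 4: -2.72 * 1.55 = -4.216
Step 2: Total signed measure = (2.5234) + (-7.7805) + (-24.9843) + (-4.216)
     = -34.4574
Step 3: Positive part mu+(X) = sum of positive contributions = 2.5234
Step 4: Negative part mu-(X) = |sum of negative contributions| = 36.9808


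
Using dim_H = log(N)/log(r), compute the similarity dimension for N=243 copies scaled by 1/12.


For a self-similar set with N copies scaled by 1/r:
dim_H = log(N)/log(r) = log(243)/log(12)
= 5.493061/2.484907
= 2.210571


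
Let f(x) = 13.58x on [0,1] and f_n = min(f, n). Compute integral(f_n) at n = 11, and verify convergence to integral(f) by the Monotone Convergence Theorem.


f(x) = 13.58x on [0,1]; f_n(x) = min(13.58x, n). At n = 11:
Step 1: f(x) reaches 11 at x = 11/13.58 = 0.810015
Step 2: integral(f_11) = integral(13.58x, 0, 0.810015) + integral(11, 0.810015, 1)
       = 13.58*0.810015^2/2 + 11*(1 - 0.810015)
       = 4.455081 + 2.089838
       = 6.544919
Step 3: As n -> infinity, f_n increases to f, so by MCT integral(f_n) -> integral(f) = 13.58/2 = 6.79.
Convergence: integral(f_11) = 6.544919 -> 6.79 as n -> infinity


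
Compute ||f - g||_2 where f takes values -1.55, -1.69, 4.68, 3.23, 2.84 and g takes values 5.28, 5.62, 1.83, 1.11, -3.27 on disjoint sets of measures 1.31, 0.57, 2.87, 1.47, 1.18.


Step 1: Compute differences f_i - g_i:
  -1.55 - 5.28 = -6.83
  -1.69 - 5.62 = -7.31
  4.68 - 1.83 = 2.85
  3.23 - 1.11 = 2.12
  2.84 - -3.27 = 6.11
Step 2: Compute |diff|^2 * measure for each set:
  |-6.83|^2 * 1.31 = 46.6489 * 1.31 = 61.110059
  |-7.31|^2 * 0.57 = 53.4361 * 0.57 = 30.458577
  |2.85|^2 * 2.87 = 8.1225 * 2.87 = 23.311575
  |2.12|^2 * 1.47 = 4.4944 * 1.47 = 6.606768
  |6.11|^2 * 1.18 = 37.3321 * 1.18 = 44.051878
Step 3: Sum = 165.538857
Step 4: ||f-g||_2 = (165.538857)^(1/2) = 12.86619


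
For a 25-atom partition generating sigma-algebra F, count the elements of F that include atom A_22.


Each element of F is a union of some subset S of the 25 atoms.
The element contains A_22 iff A_22 is in S.
So we count subsets S of {A_1,...,A_25} with A_22 in S: choose freely among the other 24 atoms.
Count = 2^(25-1) = 2^24 = 16777216.


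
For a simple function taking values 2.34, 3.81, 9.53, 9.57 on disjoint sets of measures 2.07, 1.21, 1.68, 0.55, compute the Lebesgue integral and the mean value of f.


Step 1: Integral = sum(value_i * measure_i)
= 2.34*2.07 + 3.81*1.21 + 9.53*1.68 + 9.57*0.55
= 4.8438 + 4.6101 + 16.0104 + 5.2635
= 30.7278
Step 2: Total measure of domain = 2.07 + 1.21 + 1.68 + 0.55 = 5.51
Step 3: Average value = 30.7278 / 5.51 = 5.576733


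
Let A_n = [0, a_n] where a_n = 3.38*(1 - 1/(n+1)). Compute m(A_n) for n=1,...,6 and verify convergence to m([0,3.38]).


By continuity of measure from below: if A_n increases to A, then m(A_n) -> m(A).
Here A = [0, 3.38], so m(A) = 3.38
Step 1: a_1 = 3.38*(1 - 1/2) = 1.69, m(A_1) = 1.69
Step 2: a_2 = 3.38*(1 - 1/3) = 2.2533, m(A_2) = 2.2533
Step 3: a_3 = 3.38*(1 - 1/4) = 2.535, m(A_3) = 2.535
Step 4: a_4 = 3.38*(1 - 1/5) = 2.704, m(A_4) = 2.704
Step 5: a_5 = 3.38*(1 - 1/6) = 2.8167, m(A_5) = 2.8167
Step 6: a_6 = 3.38*(1 - 1/7) = 2.8971, m(A_6) = 2.8971
Limit: m(A_n) -> m([0,3.38]) = 3.38


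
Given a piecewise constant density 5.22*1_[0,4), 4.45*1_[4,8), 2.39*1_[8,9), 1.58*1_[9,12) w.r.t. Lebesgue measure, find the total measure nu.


Integrate each piece of the Radon-Nikodym derivative:
Step 1: integral_0^4 5.22 dx = 5.22*(4-0) = 5.22*4 = 20.88
Step 2: integral_4^8 4.45 dx = 4.45*(8-4) = 4.45*4 = 17.8
Step 3: integral_8^9 2.39 dx = 2.39*(9-8) = 2.39*1 = 2.39
Step 4: integral_9^12 1.58 dx = 1.58*(12-9) = 1.58*3 = 4.74
Total: 20.88 + 17.8 + 2.39 + 4.74 = 45.81


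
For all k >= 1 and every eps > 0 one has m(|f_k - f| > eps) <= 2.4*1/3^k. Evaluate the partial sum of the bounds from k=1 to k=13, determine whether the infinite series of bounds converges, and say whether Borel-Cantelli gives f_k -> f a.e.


Step 1: List the terms 2.4*1/3^k for k = 1 to 13:
  k=1: 0.8
  k=2: 0.266667
  k=3: 0.088889
  k=4: 0.02963
  k=5: 0.009877
  k=6: 0.003292
  k=7: 0.001097
  k=8: 3.657979e-04
  k=9: 1.219326e-04
  k=10: 4.064421e-05
  k=11: 1.354807e-05
  k=12: 4.516023e-06
  k=13: 1.505341e-06
Step 2: Partial sum = 0.8 + 0.266667 + 0.088889 + 0.02963 + 0.009877 + 0.003292 + 0.001097 + 3.657979e-04 + 1.219326e-04 + 4.064421e-05 + 1.354807e-05 + 4.516023e-06 + 1.505341e-06
     = 1.199999
Step 3: The full series sum_(k>=1) 2.4*1/3^k converges (geometric series with ratio 1/3 < 1; a constant multiple of a convergent series converges).
Step 4: Fix eps > 0. Since sum_k m(|f_k - f| > eps) < infinity, the Borel-Cantelli lemma gives
        m(limsup_k {|f_k - f| > eps}) = 0, i.e. for a.e. x, |f_k(x) - f(x)| <= eps for all large k.
        Applying this with eps = 1/j for j = 1, 2, ... and intersecting the countably many full-measure sets,
        for a.e. x we get limsup_k |f_k(x) - f(x)| <= 1/j for every j, hence f_k -> f almost everywhere.
Conclusion: series converges; Borel-Cantelli yields f_k -> f a.e.


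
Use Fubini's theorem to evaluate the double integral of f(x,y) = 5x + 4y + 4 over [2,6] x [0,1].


By Fubini, integrate in x first, then y.
Step 1: Fix y, integrate over x in [2,6]:
  integral(5x + 4y + 4, x=2..6)
  = 5*(6^2 - 2^2)/2 + (4y + 4)*(6 - 2)
  = 80 + (4y + 4)*4
  = 80 + 16y + 16
  = 96 + 16y
Step 2: Integrate over y in [0,1]:
  integral(96 + 16y, y=0..1)
  = 96*1 + 16*(1^2 - 0^2)/2
  = 96 + 8
  = 104


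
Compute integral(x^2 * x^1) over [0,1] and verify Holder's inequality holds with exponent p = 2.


Step 1: Exact integral of f*g = integral(x^3, 0, 1) = 1/4
     = 0.25
Step 2: Holder bound with p=2, q=2:
  ||f||_p = (integral x^4 dx)^(1/2) = (1/5)^(1/2) = 0.447214
  ||g||_q = (integral x^2 dx)^(1/2) = (1/3)^(1/2) = 0.57735
Step 3: Holder bound = ||f||_p * ||g||_q = 0.447214 * 0.57735 = 0.258199
Verification: 0.25 <= 0.258199 (Holder holds)


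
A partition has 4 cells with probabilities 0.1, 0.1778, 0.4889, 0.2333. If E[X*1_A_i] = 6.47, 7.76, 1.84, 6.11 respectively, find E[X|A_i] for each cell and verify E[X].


For each cell A_i: E[X|A_i] = E[X*1_A_i] / P(A_i)
Step 1: E[X|A_1] = 6.47 / 0.1 = 64.7
Step 2: E[X|A_2] = 7.76 / 0.1778 = 43.644544
Step 3: E[X|A_3] = 1.84 / 0.4889 = 3.763551
Step 4: E[X|A_4] = 6.11 / 0.2333 = 26.189456
Verification: E[X] = sum E[X*1_A_i] = 6.47 + 7.76 + 1.84 + 6.11 = 22.18


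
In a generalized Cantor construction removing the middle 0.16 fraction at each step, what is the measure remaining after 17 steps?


Step 1: At each step, fraction remaining = 1 - 0.16 = 0.84
Step 2: After 17 steps, measure = (0.84)^17
Result = 0.051612


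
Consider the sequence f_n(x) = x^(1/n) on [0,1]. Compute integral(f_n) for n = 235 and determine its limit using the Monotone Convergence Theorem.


At n = 235: f_235(x) = x^(1/235).
Step 1: integral(x^(1/235), 0, 1) = [x^(1/235+1) / (1/235+1)] from 0 to 1
     = 1 / (1/235 + 1) = 1 / ((235+1)/235) = 235/(235+1)
     = 235/236 = 0.995763
Step 2: As n -> infinity, f_n(x) = x^(1/n) -> 1 for x in (0,1], and f_n is increasing in n.
By MCT, lim_n integral(f_n) = integral(lim_n f_n) = integral(1, 0, 1) = 1.
Step 3: Verify convergence: 235/236 = 0.995763 -> 1


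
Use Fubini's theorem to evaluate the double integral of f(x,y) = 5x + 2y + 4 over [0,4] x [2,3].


By Fubini, integrate in x first, then y.
Step 1: Fix y, integrate over x in [0,4]:
  integral(5x + 2y + 4, x=0..4)
  = 5*(4^2 - 0^2)/2 + (2y + 4)*(4 - 0)
  = 40 + (2y + 4)*4
  = 40 + 8y + 16
  = 56 + 8y
Step 2: Integrate over y in [2,3]:
  integral(56 + 8y, y=2..3)
  = 56*1 + 8*(3^2 - 2^2)/2
  = 56 + 20
  = 76


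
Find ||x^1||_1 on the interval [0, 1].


Step 1: ||f||_1 = (integral_0^1 |x^1|^1 dx)^(1/1)
     = (integral_0^1 x^1 dx)^(1/1)
Step 2: integral_0^1 x^1 dx = [x^2/(2)] from 0 to 1 = 1^2/2
     = 1/2 = 0.5
Step 3: ||f||_1 = (0.5)^(1/1) = 0.5


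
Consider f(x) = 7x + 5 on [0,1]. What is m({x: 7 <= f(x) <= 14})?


f^(-1)([7, 14]) = {x : 7 <= 7x + 5 <= 14}
Solving: (7 - 5)/7 <= x <= (14 - 5)/7
= [0.285714, 1.285714]
Intersecting with [0,1]: [0.285714, 1]
Measure = 1 - 0.285714 = 0.714286


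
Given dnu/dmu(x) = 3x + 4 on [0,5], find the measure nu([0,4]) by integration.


nu(A) = integral_A (dnu/dmu) dmu = integral_0^4 (3x + 4) dx
Step 1: Antiderivative F(x) = (3/2)x^2 + 4x
Step 2: F(4) = (3/2)*4^2 + 4*4 = 24 + 16 = 40
Step 3: F(0) = (3/2)*0^2 + 4*0 = 0.0 + 0 = 0.0
Step 4: nu([0,4]) = F(4) - F(0) = 40 - 0.0 = 40


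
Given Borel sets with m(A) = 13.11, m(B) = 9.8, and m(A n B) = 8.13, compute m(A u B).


By inclusion-exclusion: m(A u B) = m(A) + m(B) - m(A n B)
= 13.11 + 9.8 - 8.13
= 14.78


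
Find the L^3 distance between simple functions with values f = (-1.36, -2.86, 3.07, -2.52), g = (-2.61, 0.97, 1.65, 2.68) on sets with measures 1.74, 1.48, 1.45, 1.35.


Step 1: Compute differences f_i - g_i:
  -1.36 - -2.61 = 1.25
  -2.86 - 0.97 = -3.83
  3.07 - 1.65 = 1.42
  -2.52 - 2.68 = -5.2
Step 2: Compute |diff|^3 * measure for each set:
  |1.25|^3 * 1.74 = 1.953125 * 1.74 = 3.398437
  |-3.83|^3 * 1.48 = 56.181887 * 1.48 = 83.149193
  |1.42|^3 * 1.45 = 2.863288 * 1.45 = 4.151768
  |-5.2|^3 * 1.35 = 140.608 * 1.35 = 189.8208
Step 3: Sum = 280.520198
Step 4: ||f-g||_3 = (280.520198)^(1/3) = 6.546182


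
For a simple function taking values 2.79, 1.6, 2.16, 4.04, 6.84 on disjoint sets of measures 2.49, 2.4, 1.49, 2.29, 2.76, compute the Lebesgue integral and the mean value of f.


Step 1: Integral = sum(value_i * measure_i)
= 2.79*2.49 + 1.6*2.4 + 2.16*1.49 + 4.04*2.29 + 6.84*2.76
= 6.9471 + 3.84 + 3.2184 + 9.2516 + 18.8784
= 42.1355
Step 2: Total measure of domain = 2.49 + 2.4 + 1.49 + 2.29 + 2.76 = 11.43
Step 3: Average value = 42.1355 / 11.43 = 3.686395


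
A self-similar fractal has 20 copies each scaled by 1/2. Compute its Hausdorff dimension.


For a self-similar set with N copies scaled by 1/r:
dim_H = log(N)/log(r) = log(20)/log(2)
= 2.995732/0.693147
= 4.321928


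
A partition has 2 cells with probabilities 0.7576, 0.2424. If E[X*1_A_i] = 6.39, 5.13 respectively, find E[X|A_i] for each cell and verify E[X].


For each cell A_i: E[X|A_i] = E[X*1_A_i] / P(A_i)
Step 1: E[X|A_1] = 6.39 / 0.7576 = 8.43453
Step 2: E[X|A_2] = 5.13 / 0.2424 = 21.163366
Verification: E[X] = sum E[X*1_A_i] = 6.39 + 5.13 = 11.52


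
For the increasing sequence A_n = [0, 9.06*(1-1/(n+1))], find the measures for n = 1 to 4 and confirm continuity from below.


By continuity of measure from below: if A_n increases to A, then m(A_n) -> m(A).
Here A = [0, 9.06], so m(A) = 9.06
Step 1: a_1 = 9.06*(1 - 1/2) = 4.53, m(A_1) = 4.53
Step 2: a_2 = 9.06*(1 - 1/3) = 6.04, m(A_2) = 6.04
Step 3: a_3 = 9.06*(1 - 1/4) = 6.795, m(A_3) = 6.795
Step 4: a_4 = 9.06*(1 - 1/5) = 7.248, m(A_4) = 7.248
Limit: m(A_n) -> m([0,9.06]) = 9.06


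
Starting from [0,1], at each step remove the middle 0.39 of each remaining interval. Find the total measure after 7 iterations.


Step 1: At each step, fraction remaining = 1 - 0.39 = 0.61
Step 2: After 7 steps, measure = (0.61)^7
Result = 0.031427


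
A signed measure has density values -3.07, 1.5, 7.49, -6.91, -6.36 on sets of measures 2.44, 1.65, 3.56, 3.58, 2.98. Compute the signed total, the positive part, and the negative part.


Step 1: Compute signed measure on each set:
  Set 1: -3.07 * 2.44 = -7.4908
  Set 2: 1.5 * 1.65 = 2.475
  Set 3: 7.49 * 3.56 = 26.6644
  Set 4: -6.91 * 3.58 = -24.7378
  Set 5: -6.36 * 2.98 = -18.9528
Step 2: Total signed measure = (-7.4908) + (2.475) + (26.6644) + (-24.7378) + (-18.9528)
     = -22.042
Step 3: Positive part mu+(X) = sum of positive contributions = 29.1394
Step 4: Negative part mu-(X) = |sum of negative contributions| = 51.1814


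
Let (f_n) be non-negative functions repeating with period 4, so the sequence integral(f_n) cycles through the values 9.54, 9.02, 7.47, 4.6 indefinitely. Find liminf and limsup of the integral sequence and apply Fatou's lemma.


The sequence (integral(f_n)) is periodic with period 4, repeating the values 9.54, 9.02, 7.47, 4.6 indefinitely.
Step 1: For a periodic sequence, every tail (a_m, a_(m+1), ...) contains all 4 period values infinitely often.
Step 2: Hence inf of every tail = min of the period values = min(9.54, 9.02, 7.47, 4.6) = 4.6.
        liminf_n integral(f_n) = sup over m of (inf of tail from m) = 4.6.
Step 3: Similarly sup of every tail = max of the period values = 9.54.
        limsup_n integral(f_n) = 9.54.
Step 4: Fatou's lemma: integral(liminf_n f_n) <= liminf_n integral(f_n) = 4.6.
        So the integral of the pointwise liminf is at most 4.6.


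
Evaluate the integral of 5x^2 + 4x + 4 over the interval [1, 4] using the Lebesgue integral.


The Lebesgue integral of a Riemann-integrable function agrees with the Riemann integral.
Antiderivative F(x) = (5/3)x^3 + (4/2)x^2 + 4x
F(4) = (5/3)*4^3 + (4/2)*4^2 + 4*4
     = (5/3)*64 + (4/2)*16 + 4*4
     = 106.666667 + 32 + 16
     = 154.666667
F(1) = 7.666667
Integral = F(4) - F(1) = 154.666667 - 7.666667 = 147
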